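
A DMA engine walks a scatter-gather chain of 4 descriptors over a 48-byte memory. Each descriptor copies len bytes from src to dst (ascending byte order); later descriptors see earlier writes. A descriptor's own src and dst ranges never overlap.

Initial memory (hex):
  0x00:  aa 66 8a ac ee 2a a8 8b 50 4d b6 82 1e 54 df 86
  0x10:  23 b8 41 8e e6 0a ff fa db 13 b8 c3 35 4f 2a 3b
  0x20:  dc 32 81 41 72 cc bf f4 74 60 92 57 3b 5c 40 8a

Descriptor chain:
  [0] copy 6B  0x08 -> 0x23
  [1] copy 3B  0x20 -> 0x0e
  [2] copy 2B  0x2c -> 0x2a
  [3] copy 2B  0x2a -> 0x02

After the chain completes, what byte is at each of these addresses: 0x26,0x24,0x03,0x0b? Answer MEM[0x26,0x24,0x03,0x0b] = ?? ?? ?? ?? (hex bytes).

MEM[0x26,0x24,0x03,0x0b] = 82 4d 5c 82

D0: mem[0x23..0x28] <- [50 4d b6 82 1e 54]
D1: mem[0x0e..0x10] <- [dc 32 81]
D2: mem[0x2a..0x2b] <- [3b 5c]
D3: mem[0x02..0x03] <- [3b 5c]
query mem[0x26]=0x82, mem[0x24]=0x4d, mem[0x03]=0x5c, mem[0x0b]=0x82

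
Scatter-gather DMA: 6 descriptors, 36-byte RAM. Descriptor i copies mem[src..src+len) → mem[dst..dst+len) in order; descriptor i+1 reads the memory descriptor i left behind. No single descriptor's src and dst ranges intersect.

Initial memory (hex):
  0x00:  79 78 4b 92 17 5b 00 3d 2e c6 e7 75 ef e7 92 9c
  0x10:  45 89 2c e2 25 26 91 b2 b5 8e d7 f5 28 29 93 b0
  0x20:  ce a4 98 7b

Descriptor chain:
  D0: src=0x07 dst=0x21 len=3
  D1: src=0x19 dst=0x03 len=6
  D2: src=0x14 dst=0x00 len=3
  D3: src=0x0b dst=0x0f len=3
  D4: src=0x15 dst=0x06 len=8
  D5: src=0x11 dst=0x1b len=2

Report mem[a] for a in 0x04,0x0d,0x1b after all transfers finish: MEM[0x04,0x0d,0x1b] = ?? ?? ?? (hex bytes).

#0 dst[0x21+3] := {0x3d,0x2e,0xc6}
#1 dst[0x03+6] := {0x8e,0xd7,0xf5,0x28,0x29,0x93}
#2 dst[0x00+3] := {0x25,0x26,0x91}
#3 dst[0x0f+3] := {0x75,0xef,0xe7}
#4 dst[0x06+8] := {0x26,0x91,0xb2,0xb5,0x8e,0xd7,0xf5,0x28}
#5 dst[0x1b+2] := {0xe7,0x2c}
query mem[0x04]=0xd7, mem[0x0d]=0x28, mem[0x1b]=0xe7

MEM[0x04,0x0d,0x1b] = d7 28 e7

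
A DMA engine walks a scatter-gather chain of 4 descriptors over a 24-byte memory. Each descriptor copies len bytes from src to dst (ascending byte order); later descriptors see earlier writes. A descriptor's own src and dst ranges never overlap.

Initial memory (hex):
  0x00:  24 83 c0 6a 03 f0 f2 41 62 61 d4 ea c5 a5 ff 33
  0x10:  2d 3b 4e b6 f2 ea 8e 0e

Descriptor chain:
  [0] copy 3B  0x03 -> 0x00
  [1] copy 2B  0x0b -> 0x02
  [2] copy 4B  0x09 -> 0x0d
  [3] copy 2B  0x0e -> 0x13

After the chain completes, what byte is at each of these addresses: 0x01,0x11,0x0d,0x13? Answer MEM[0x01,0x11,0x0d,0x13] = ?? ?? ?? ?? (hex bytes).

[0] 0x03->0x00 len=3 : 6a 03 f0
[1] 0x0b->0x02 len=2 : ea c5
[2] 0x09->0x0d len=4 : 61 d4 ea c5
[3] 0x0e->0x13 len=2 : d4 ea
query mem[0x01]=0x03, mem[0x11]=0x3b, mem[0x0d]=0x61, mem[0x13]=0xd4

MEM[0x01,0x11,0x0d,0x13] = 03 3b 61 d4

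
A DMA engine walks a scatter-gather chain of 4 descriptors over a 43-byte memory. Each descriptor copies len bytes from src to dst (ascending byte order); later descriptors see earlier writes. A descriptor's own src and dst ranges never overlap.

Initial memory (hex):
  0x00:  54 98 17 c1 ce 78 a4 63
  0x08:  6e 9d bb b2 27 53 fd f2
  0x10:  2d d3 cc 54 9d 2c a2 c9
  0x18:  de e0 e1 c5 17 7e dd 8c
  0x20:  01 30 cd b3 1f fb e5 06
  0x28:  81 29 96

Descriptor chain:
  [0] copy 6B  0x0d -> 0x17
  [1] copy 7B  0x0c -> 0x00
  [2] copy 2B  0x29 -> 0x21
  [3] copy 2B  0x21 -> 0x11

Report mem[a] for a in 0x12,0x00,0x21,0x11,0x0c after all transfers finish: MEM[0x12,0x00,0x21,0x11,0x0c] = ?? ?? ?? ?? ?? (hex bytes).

[0] 0x0d->0x17 len=6 : 53 fd f2 2d d3 cc
[1] 0x0c->0x00 len=7 : 27 53 fd f2 2d d3 cc
[2] 0x29->0x21 len=2 : 29 96
[3] 0x21->0x11 len=2 : 29 96
query mem[0x12]=0x96, mem[0x00]=0x27, mem[0x21]=0x29, mem[0x11]=0x29, mem[0x0c]=0x27

MEM[0x12,0x00,0x21,0x11,0x0c] = 96 27 29 29 27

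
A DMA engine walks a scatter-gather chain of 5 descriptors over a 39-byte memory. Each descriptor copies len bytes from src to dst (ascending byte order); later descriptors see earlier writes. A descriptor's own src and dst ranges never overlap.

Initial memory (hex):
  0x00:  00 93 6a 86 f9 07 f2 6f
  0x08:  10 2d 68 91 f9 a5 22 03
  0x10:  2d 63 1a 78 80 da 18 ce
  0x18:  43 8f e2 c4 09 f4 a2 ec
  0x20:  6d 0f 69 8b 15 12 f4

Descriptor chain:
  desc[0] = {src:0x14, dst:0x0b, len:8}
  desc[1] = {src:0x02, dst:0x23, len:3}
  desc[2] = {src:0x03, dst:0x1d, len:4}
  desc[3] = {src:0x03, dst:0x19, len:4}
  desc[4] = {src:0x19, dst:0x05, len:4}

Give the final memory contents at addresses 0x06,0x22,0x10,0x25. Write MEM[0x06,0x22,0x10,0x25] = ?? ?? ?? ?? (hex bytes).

  after D0: wrote 8B at 0x0b = 80da18ce438fe2c4
  after D1: wrote 3B at 0x23 = 6a86f9
  after D2: wrote 4B at 0x1d = 86f907f2
  after D3: wrote 4B at 0x19 = 86f907f2
  after D4: wrote 4B at 0x05 = 86f907f2
query mem[0x06]=0xf9, mem[0x22]=0x69, mem[0x10]=0x8f, mem[0x25]=0xf9

MEM[0x06,0x22,0x10,0x25] = f9 69 8f f9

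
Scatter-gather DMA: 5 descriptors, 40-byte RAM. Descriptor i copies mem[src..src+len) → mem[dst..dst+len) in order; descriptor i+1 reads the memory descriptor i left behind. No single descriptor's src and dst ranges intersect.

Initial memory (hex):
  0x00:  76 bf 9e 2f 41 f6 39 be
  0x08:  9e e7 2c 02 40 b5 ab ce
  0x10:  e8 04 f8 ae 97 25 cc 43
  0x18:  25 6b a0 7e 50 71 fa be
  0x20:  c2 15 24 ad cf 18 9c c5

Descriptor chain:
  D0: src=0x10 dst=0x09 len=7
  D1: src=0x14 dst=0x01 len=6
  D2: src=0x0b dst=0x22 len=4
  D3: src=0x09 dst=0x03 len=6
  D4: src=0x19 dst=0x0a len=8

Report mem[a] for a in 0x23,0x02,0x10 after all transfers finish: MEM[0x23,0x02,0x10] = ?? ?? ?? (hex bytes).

  after D0: wrote 7B at 0x09 = e804f8ae9725cc
  after D1: wrote 6B at 0x01 = 9725cc43256b
  after D2: wrote 4B at 0x22 = f8ae9725
  after D3: wrote 6B at 0x03 = e804f8ae9725
  after D4: wrote 8B at 0x0a = 6ba07e5071fabec2
query mem[0x23]=0xae, mem[0x02]=0x25, mem[0x10]=0xbe

MEM[0x23,0x02,0x10] = ae 25 be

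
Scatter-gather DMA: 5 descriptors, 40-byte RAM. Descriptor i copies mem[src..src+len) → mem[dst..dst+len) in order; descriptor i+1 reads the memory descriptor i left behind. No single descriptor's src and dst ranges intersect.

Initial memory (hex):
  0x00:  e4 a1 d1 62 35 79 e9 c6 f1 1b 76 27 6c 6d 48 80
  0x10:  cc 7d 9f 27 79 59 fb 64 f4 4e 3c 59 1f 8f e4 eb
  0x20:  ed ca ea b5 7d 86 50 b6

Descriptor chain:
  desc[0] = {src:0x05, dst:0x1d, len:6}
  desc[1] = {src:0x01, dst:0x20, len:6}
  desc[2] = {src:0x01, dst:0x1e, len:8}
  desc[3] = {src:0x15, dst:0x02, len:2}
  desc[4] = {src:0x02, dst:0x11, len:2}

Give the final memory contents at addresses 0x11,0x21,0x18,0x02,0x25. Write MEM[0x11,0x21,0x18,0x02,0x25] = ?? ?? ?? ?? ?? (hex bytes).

MEM[0x11,0x21,0x18,0x02,0x25] = 59 35 f4 59 f1

[0] 0x05->0x1d len=6 : 79 e9 c6 f1 1b 76
[1] 0x01->0x20 len=6 : a1 d1 62 35 79 e9
[2] 0x01->0x1e len=8 : a1 d1 62 35 79 e9 c6 f1
[3] 0x15->0x02 len=2 : 59 fb
[4] 0x02->0x11 len=2 : 59 fb
query mem[0x11]=0x59, mem[0x21]=0x35, mem[0x18]=0xf4, mem[0x02]=0x59, mem[0x25]=0xf1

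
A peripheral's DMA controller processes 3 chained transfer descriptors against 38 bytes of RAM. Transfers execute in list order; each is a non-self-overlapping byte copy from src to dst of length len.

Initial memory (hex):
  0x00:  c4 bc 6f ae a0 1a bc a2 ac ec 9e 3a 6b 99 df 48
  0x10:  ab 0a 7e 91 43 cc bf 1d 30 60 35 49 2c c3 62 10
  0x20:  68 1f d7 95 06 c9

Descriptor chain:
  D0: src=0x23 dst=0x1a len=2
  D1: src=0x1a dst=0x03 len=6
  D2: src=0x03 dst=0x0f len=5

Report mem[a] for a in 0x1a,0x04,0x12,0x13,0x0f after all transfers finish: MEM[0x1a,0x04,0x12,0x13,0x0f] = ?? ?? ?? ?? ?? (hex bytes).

MEM[0x1a,0x04,0x12,0x13,0x0f] = 95 06 c3 62 95

  after D0: wrote 2B at 0x1a = 9506
  after D1: wrote 6B at 0x03 = 95062cc36210
  after D2: wrote 5B at 0x0f = 95062cc362
query mem[0x1a]=0x95, mem[0x04]=0x06, mem[0x12]=0xc3, mem[0x13]=0x62, mem[0x0f]=0x95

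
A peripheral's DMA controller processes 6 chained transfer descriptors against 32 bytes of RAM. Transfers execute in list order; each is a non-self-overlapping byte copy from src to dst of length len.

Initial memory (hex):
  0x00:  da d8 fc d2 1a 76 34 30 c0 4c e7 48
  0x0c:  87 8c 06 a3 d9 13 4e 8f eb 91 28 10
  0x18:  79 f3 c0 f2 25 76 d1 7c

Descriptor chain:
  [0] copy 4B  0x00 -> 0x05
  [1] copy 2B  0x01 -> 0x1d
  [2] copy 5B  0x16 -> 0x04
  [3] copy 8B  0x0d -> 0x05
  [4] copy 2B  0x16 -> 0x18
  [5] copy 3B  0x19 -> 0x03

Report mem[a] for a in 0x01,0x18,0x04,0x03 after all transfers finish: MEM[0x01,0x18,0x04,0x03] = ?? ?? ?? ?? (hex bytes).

#0 dst[0x05+4] := {0xda,0xd8,0xfc,0xd2}
#1 dst[0x1d+2] := {0xd8,0xfc}
#2 dst[0x04+5] := {0x28,0x10,0x79,0xf3,0xc0}
#3 dst[0x05+8] := {0x8c,0x06,0xa3,0xd9,0x13,0x4e,0x8f,0xeb}
#4 dst[0x18+2] := {0x28,0x10}
#5 dst[0x03+3] := {0x10,0xc0,0xf2}
query mem[0x01]=0xd8, mem[0x18]=0x28, mem[0x04]=0xc0, mem[0x03]=0x10

MEM[0x01,0x18,0x04,0x03] = d8 28 c0 10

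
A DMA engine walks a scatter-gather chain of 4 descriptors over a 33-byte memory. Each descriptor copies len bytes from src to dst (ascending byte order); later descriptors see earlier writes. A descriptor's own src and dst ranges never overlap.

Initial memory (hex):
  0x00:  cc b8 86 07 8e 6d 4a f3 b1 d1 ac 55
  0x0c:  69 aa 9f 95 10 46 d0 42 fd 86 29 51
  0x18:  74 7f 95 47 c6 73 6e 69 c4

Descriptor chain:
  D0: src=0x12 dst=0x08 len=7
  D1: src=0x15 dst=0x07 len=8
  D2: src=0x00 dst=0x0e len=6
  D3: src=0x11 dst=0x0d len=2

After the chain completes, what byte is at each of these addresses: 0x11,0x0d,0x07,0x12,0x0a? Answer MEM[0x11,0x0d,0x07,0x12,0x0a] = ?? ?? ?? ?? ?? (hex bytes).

MEM[0x11,0x0d,0x07,0x12,0x0a] = 07 07 86 8e 74

D0: mem[0x08..0x0e] <- [d0 42 fd 86 29 51 74]
D1: mem[0x07..0x0e] <- [86 29 51 74 7f 95 47 c6]
D2: mem[0x0e..0x13] <- [cc b8 86 07 8e 6d]
D3: mem[0x0d..0x0e] <- [07 8e]
query mem[0x11]=0x07, mem[0x0d]=0x07, mem[0x07]=0x86, mem[0x12]=0x8e, mem[0x0a]=0x74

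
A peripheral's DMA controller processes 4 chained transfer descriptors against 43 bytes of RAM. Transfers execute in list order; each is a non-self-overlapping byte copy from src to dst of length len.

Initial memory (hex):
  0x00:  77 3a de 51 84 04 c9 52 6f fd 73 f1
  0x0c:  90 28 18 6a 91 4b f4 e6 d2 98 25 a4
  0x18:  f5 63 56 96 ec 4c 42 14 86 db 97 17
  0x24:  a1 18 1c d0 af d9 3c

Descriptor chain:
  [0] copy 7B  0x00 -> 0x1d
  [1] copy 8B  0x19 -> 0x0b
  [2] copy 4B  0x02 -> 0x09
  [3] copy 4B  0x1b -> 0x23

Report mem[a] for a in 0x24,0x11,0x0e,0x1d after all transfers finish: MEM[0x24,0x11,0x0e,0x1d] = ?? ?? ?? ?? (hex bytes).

MEM[0x24,0x11,0x0e,0x1d] = ec de ec 77

[0] 0x00->0x1d len=7 : 77 3a de 51 84 04 c9
[1] 0x19->0x0b len=8 : 63 56 96 ec 77 3a de 51
[2] 0x02->0x09 len=4 : de 51 84 04
[3] 0x1b->0x23 len=4 : 96 ec 77 3a
query mem[0x24]=0xec, mem[0x11]=0xde, mem[0x0e]=0xec, mem[0x1d]=0x77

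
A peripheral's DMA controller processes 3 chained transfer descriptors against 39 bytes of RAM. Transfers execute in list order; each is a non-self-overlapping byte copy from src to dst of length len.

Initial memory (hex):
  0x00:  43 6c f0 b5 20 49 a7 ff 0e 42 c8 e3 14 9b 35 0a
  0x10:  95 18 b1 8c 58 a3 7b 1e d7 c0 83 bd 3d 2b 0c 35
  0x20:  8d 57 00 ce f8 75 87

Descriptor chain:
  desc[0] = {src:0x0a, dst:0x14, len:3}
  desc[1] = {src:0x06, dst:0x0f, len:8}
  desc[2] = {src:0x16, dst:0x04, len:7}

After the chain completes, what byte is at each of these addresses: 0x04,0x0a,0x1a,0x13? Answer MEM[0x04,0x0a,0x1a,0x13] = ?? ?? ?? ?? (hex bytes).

MEM[0x04,0x0a,0x1a,0x13] = 9b 3d 83 c8

D0: mem[0x14..0x16] <- [c8 e3 14]
D1: mem[0x0f..0x16] <- [a7 ff 0e 42 c8 e3 14 9b]
D2: mem[0x04..0x0a] <- [9b 1e d7 c0 83 bd 3d]
query mem[0x04]=0x9b, mem[0x0a]=0x3d, mem[0x1a]=0x83, mem[0x13]=0xc8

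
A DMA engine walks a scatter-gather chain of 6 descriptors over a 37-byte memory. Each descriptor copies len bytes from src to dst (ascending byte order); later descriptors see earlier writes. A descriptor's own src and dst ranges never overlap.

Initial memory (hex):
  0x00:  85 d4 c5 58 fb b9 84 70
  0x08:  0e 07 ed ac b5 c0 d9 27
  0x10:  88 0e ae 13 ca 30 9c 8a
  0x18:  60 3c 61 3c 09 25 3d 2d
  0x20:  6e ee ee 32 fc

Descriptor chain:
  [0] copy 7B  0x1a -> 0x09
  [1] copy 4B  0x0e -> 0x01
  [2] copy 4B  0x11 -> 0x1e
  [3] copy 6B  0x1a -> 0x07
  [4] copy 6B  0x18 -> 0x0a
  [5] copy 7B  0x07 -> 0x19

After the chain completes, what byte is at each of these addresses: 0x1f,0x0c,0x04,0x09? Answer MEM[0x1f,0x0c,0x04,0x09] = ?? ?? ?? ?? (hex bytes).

#0 dst[0x09+7] := {0x61,0x3c,0x09,0x25,0x3d,0x2d,0x6e}
#1 dst[0x01+4] := {0x2d,0x6e,0x88,0x0e}
#2 dst[0x1e+4] := {0x0e,0xae,0x13,0xca}
#3 dst[0x07+6] := {0x61,0x3c,0x09,0x25,0x0e,0xae}
#4 dst[0x0a+6] := {0x60,0x3c,0x61,0x3c,0x09,0x25}
#5 dst[0x19+7] := {0x61,0x3c,0x09,0x60,0x3c,0x61,0x3c}
query mem[0x1f]=0x3c, mem[0x0c]=0x61, mem[0x04]=0x0e, mem[0x09]=0x09

MEM[0x1f,0x0c,0x04,0x09] = 3c 61 0e 09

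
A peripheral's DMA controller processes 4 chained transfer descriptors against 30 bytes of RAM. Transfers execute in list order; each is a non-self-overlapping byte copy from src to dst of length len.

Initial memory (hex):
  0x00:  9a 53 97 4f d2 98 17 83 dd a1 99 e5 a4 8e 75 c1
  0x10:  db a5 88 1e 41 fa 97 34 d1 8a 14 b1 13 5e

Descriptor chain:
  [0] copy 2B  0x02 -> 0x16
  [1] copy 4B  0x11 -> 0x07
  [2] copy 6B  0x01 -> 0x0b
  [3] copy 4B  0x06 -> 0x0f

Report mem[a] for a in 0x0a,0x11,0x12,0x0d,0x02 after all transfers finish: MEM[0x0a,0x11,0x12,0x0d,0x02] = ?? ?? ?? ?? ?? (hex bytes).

D0: mem[0x16..0x17] <- [97 4f]
D1: mem[0x07..0x0a] <- [a5 88 1e 41]
D2: mem[0x0b..0x10] <- [53 97 4f d2 98 17]
D3: mem[0x0f..0x12] <- [17 a5 88 1e]
query mem[0x0a]=0x41, mem[0x11]=0x88, mem[0x12]=0x1e, mem[0x0d]=0x4f, mem[0x02]=0x97

MEM[0x0a,0x11,0x12,0x0d,0x02] = 41 88 1e 4f 97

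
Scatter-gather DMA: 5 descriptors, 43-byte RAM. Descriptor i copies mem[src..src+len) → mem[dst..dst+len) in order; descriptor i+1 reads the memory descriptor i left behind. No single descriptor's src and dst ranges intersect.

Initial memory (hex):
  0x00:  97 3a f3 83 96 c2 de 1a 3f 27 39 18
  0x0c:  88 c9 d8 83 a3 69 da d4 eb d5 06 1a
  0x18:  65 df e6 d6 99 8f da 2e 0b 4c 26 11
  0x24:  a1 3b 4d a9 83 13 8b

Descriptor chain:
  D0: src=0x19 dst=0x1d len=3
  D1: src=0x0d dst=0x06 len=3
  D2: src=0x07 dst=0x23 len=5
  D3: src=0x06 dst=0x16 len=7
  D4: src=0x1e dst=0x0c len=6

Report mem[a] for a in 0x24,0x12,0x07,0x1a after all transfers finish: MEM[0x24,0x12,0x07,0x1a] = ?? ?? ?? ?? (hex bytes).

  after D0: wrote 3B at 0x1d = dfe6d6
  after D1: wrote 3B at 0x06 = c9d883
  after D2: wrote 5B at 0x23 = d883273918
  after D3: wrote 7B at 0x16 = c9d88327391888
  after D4: wrote 6B at 0x0c = e6d60b4c26d8
query mem[0x24]=0x83, mem[0x12]=0xda, mem[0x07]=0xd8, mem[0x1a]=0x39

MEM[0x24,0x12,0x07,0x1a] = 83 da d8 39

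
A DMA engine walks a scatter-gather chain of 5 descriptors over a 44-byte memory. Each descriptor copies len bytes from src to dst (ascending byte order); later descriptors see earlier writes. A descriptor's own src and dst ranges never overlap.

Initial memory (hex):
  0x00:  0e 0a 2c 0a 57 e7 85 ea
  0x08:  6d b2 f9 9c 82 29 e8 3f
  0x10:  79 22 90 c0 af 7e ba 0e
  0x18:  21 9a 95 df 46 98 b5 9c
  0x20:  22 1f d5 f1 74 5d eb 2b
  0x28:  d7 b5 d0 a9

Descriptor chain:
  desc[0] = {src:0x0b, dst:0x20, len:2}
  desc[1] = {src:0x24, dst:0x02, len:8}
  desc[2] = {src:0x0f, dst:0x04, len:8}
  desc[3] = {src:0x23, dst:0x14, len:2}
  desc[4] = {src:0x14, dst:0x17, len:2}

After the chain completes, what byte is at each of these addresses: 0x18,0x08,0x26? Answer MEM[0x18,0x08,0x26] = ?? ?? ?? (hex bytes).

MEM[0x18,0x08,0x26] = 74 c0 eb

D0: mem[0x20..0x21] <- [9c 82]
D1: mem[0x02..0x09] <- [74 5d eb 2b d7 b5 d0 a9]
D2: mem[0x04..0x0b] <- [3f 79 22 90 c0 af 7e ba]
D3: mem[0x14..0x15] <- [f1 74]
D4: mem[0x17..0x18] <- [f1 74]
query mem[0x18]=0x74, mem[0x08]=0xc0, mem[0x26]=0xeb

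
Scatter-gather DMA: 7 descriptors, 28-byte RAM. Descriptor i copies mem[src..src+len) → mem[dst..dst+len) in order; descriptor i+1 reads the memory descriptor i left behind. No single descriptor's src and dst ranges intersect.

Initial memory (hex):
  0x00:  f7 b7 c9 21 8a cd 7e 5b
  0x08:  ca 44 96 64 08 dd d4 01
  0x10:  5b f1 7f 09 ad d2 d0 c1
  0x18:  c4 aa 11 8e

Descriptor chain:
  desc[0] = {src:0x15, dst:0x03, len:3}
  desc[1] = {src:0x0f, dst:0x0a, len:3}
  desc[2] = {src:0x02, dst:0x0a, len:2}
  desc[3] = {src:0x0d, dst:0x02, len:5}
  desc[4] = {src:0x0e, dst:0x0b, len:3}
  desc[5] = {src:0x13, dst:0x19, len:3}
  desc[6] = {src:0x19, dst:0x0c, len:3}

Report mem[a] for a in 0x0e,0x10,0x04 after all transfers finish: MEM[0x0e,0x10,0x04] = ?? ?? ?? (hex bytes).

D0: mem[0x03..0x05] <- [d2 d0 c1]
D1: mem[0x0a..0x0c] <- [01 5b f1]
D2: mem[0x0a..0x0b] <- [c9 d2]
D3: mem[0x02..0x06] <- [dd d4 01 5b f1]
D4: mem[0x0b..0x0d] <- [d4 01 5b]
D5: mem[0x19..0x1b] <- [09 ad d2]
D6: mem[0x0c..0x0e] <- [09 ad d2]
query mem[0x0e]=0xd2, mem[0x10]=0x5b, mem[0x04]=0x01

MEM[0x0e,0x10,0x04] = d2 5b 01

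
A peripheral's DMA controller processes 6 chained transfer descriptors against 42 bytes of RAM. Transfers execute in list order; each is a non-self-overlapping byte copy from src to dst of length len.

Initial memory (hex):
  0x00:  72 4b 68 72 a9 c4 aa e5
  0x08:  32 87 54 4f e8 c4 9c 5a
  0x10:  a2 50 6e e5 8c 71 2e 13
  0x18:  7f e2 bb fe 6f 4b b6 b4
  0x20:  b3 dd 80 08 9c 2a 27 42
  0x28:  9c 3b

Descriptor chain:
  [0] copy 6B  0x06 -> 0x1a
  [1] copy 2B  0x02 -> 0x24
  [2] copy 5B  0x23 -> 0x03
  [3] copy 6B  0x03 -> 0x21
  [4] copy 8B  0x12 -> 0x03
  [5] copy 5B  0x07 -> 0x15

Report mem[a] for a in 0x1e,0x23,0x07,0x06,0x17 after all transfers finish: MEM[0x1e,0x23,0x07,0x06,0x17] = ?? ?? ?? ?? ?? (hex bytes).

#0 dst[0x1a+6] := {0xaa,0xe5,0x32,0x87,0x54,0x4f}
#1 dst[0x24+2] := {0x68,0x72}
#2 dst[0x03+5] := {0x08,0x68,0x72,0x27,0x42}
#3 dst[0x21+6] := {0x08,0x68,0x72,0x27,0x42,0x32}
#4 dst[0x03+8] := {0x6e,0xe5,0x8c,0x71,0x2e,0x13,0x7f,0xe2}
#5 dst[0x15+5] := {0x2e,0x13,0x7f,0xe2,0x4f}
query mem[0x1e]=0x54, mem[0x23]=0x72, mem[0x07]=0x2e, mem[0x06]=0x71, mem[0x17]=0x7f

MEM[0x1e,0x23,0x07,0x06,0x17] = 54 72 2e 71 7f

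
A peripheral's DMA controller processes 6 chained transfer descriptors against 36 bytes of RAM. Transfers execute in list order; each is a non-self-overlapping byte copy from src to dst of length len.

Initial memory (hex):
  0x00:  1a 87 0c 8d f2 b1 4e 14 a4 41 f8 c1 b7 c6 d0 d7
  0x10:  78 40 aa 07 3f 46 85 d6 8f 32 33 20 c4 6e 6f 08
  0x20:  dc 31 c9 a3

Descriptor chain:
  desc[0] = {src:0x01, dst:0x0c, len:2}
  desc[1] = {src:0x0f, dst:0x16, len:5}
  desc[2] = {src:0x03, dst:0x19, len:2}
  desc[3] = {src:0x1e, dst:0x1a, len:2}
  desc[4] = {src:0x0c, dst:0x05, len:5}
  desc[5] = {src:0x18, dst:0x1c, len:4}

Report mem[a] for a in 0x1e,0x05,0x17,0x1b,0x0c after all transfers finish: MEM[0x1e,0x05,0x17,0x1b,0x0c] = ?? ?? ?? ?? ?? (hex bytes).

MEM[0x1e,0x05,0x17,0x1b,0x0c] = 6f 87 78 08 87

D0: mem[0x0c..0x0d] <- [87 0c]
D1: mem[0x16..0x1a] <- [d7 78 40 aa 07]
D2: mem[0x19..0x1a] <- [8d f2]
D3: mem[0x1a..0x1b] <- [6f 08]
D4: mem[0x05..0x09] <- [87 0c d0 d7 78]
D5: mem[0x1c..0x1f] <- [40 8d 6f 08]
query mem[0x1e]=0x6f, mem[0x05]=0x87, mem[0x17]=0x78, mem[0x1b]=0x08, mem[0x0c]=0x87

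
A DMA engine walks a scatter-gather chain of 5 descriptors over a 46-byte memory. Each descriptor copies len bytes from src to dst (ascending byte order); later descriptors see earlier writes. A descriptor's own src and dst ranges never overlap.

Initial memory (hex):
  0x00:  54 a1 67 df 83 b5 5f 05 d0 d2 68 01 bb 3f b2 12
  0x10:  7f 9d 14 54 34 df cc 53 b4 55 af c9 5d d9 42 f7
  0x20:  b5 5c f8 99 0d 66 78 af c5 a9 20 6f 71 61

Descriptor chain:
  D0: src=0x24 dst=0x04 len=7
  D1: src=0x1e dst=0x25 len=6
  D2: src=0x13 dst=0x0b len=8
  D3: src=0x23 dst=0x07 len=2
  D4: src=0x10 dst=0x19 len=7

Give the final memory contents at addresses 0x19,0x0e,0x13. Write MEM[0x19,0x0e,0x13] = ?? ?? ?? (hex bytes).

MEM[0x19,0x0e,0x13] = b4 cc 54

[0] 0x24->0x04 len=7 : 0d 66 78 af c5 a9 20
[1] 0x1e->0x25 len=6 : 42 f7 b5 5c f8 99
[2] 0x13->0x0b len=8 : 54 34 df cc 53 b4 55 af
[3] 0x23->0x07 len=2 : 99 0d
[4] 0x10->0x19 len=7 : b4 55 af 54 34 df cc
query mem[0x19]=0xb4, mem[0x0e]=0xcc, mem[0x13]=0x54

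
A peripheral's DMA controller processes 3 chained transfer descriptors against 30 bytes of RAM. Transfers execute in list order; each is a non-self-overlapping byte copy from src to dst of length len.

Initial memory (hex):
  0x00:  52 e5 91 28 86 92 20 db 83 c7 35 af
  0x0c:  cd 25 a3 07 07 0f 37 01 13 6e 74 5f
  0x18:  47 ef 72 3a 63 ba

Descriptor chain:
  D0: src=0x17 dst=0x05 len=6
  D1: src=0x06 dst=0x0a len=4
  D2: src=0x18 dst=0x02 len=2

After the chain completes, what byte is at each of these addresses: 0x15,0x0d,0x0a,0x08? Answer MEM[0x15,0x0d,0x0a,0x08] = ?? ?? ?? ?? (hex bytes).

#0 dst[0x05+6] := {0x5f,0x47,0xef,0x72,0x3a,0x63}
#1 dst[0x0a+4] := {0x47,0xef,0x72,0x3a}
#2 dst[0x02+2] := {0x47,0xef}
query mem[0x15]=0x6e, mem[0x0d]=0x3a, mem[0x0a]=0x47, mem[0x08]=0x72

MEM[0x15,0x0d,0x0a,0x08] = 6e 3a 47 72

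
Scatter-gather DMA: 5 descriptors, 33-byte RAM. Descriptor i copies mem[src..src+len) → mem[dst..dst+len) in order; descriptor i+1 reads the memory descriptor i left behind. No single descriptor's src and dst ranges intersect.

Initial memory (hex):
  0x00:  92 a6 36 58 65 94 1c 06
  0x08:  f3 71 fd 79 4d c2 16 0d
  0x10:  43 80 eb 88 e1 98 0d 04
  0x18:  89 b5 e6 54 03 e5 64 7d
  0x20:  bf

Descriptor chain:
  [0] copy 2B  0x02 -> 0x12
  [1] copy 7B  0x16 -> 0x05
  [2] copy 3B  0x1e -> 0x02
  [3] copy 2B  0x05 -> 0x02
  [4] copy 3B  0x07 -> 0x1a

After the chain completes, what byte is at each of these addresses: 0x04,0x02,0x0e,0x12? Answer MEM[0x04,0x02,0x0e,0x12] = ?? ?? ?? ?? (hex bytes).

  after D0: wrote 2B at 0x12 = 3658
  after D1: wrote 7B at 0x05 = 0d0489b5e65403
  after D2: wrote 3B at 0x02 = 647dbf
  after D3: wrote 2B at 0x02 = 0d04
  after D4: wrote 3B at 0x1a = 89b5e6
query mem[0x04]=0xbf, mem[0x02]=0x0d, mem[0x0e]=0x16, mem[0x12]=0x36

MEM[0x04,0x02,0x0e,0x12] = bf 0d 16 36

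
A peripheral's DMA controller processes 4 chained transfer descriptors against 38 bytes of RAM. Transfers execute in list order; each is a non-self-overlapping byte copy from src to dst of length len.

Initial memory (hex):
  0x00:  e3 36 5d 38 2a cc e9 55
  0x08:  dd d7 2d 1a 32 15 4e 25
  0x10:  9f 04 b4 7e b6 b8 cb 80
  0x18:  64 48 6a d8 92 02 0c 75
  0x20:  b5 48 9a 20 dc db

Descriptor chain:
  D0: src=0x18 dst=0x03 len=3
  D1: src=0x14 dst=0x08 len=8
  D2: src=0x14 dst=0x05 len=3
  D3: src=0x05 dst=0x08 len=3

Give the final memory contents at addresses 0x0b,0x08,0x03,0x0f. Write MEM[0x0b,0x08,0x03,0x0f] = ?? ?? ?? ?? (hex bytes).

MEM[0x0b,0x08,0x03,0x0f] = 80 b6 64 d8

D0: mem[0x03..0x05] <- [64 48 6a]
D1: mem[0x08..0x0f] <- [b6 b8 cb 80 64 48 6a d8]
D2: mem[0x05..0x07] <- [b6 b8 cb]
D3: mem[0x08..0x0a] <- [b6 b8 cb]
query mem[0x0b]=0x80, mem[0x08]=0xb6, mem[0x03]=0x64, mem[0x0f]=0xd8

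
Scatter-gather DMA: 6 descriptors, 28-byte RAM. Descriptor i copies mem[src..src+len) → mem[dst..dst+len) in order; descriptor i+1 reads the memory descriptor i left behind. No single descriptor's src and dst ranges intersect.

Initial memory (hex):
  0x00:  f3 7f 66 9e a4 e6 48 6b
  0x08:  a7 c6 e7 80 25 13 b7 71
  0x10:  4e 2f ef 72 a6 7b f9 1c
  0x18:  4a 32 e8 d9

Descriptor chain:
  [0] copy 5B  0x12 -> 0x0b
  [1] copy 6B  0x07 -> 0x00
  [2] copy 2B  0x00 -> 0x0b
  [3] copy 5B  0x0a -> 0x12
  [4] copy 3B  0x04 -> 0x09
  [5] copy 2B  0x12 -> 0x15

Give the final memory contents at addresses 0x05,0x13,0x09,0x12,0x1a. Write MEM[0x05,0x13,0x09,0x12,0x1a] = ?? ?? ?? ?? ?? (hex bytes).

D0: mem[0x0b..0x0f] <- [ef 72 a6 7b f9]
D1: mem[0x00..0x05] <- [6b a7 c6 e7 ef 72]
D2: mem[0x0b..0x0c] <- [6b a7]
D3: mem[0x12..0x16] <- [e7 6b a7 a6 7b]
D4: mem[0x09..0x0b] <- [ef 72 48]
D5: mem[0x15..0x16] <- [e7 6b]
query mem[0x05]=0x72, mem[0x13]=0x6b, mem[0x09]=0xef, mem[0x12]=0xe7, mem[0x1a]=0xe8

MEM[0x05,0x13,0x09,0x12,0x1a] = 72 6b ef e7 e8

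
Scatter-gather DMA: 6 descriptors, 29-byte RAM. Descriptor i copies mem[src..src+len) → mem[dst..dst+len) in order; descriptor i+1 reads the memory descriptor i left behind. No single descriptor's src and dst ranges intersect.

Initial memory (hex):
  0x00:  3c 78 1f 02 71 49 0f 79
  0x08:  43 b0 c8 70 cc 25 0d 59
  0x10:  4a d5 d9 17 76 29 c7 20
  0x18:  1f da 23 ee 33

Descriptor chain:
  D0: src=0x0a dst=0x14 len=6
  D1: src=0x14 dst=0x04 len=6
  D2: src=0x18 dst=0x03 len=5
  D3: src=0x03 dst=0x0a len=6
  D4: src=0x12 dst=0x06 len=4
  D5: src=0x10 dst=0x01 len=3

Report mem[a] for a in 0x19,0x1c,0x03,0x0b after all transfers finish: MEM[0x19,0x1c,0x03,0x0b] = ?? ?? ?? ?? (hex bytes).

MEM[0x19,0x1c,0x03,0x0b] = 59 33 d9 59

#0 dst[0x14+6] := {0xc8,0x70,0xcc,0x25,0x0d,0x59}
#1 dst[0x04+6] := {0xc8,0x70,0xcc,0x25,0x0d,0x59}
#2 dst[0x03+5] := {0x0d,0x59,0x23,0xee,0x33}
#3 dst[0x0a+6] := {0x0d,0x59,0x23,0xee,0x33,0x0d}
#4 dst[0x06+4] := {0xd9,0x17,0xc8,0x70}
#5 dst[0x01+3] := {0x4a,0xd5,0xd9}
query mem[0x19]=0x59, mem[0x1c]=0x33, mem[0x03]=0xd9, mem[0x0b]=0x59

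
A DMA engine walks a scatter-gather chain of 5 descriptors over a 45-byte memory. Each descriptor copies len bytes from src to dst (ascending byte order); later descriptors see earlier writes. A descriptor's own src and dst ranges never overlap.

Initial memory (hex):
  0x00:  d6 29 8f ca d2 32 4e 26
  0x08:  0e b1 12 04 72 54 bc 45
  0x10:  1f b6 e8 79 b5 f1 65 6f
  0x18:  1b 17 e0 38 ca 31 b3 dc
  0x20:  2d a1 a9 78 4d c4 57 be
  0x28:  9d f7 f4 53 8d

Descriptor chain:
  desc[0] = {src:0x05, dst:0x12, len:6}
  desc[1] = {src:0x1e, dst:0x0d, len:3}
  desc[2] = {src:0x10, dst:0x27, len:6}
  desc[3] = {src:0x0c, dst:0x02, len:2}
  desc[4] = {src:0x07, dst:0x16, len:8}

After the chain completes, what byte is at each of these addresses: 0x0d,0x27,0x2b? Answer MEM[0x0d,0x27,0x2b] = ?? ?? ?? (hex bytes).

MEM[0x0d,0x27,0x2b] = b3 1f 26

D0: mem[0x12..0x17] <- [32 4e 26 0e b1 12]
D1: mem[0x0d..0x0f] <- [b3 dc 2d]
D2: mem[0x27..0x2c] <- [1f b6 32 4e 26 0e]
D3: mem[0x02..0x03] <- [72 b3]
D4: mem[0x16..0x1d] <- [26 0e b1 12 04 72 b3 dc]
query mem[0x0d]=0xb3, mem[0x27]=0x1f, mem[0x2b]=0x26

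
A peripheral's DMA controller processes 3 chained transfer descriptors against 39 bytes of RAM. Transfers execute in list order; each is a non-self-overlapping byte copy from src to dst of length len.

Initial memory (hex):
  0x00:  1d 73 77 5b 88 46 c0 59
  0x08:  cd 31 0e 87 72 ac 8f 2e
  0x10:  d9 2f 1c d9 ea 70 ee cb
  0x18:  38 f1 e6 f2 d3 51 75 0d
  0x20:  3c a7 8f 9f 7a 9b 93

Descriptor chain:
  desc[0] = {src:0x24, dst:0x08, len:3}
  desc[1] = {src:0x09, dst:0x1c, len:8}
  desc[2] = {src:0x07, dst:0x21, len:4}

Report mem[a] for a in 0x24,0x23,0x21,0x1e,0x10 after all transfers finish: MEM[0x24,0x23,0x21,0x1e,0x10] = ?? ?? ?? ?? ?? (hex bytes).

[0] 0x24->0x08 len=3 : 7a 9b 93
[1] 0x09->0x1c len=8 : 9b 93 87 72 ac 8f 2e d9
[2] 0x07->0x21 len=4 : 59 7a 9b 93
query mem[0x24]=0x93, mem[0x23]=0x9b, mem[0x21]=0x59, mem[0x1e]=0x87, mem[0x10]=0xd9

MEM[0x24,0x23,0x21,0x1e,0x10] = 93 9b 59 87 d9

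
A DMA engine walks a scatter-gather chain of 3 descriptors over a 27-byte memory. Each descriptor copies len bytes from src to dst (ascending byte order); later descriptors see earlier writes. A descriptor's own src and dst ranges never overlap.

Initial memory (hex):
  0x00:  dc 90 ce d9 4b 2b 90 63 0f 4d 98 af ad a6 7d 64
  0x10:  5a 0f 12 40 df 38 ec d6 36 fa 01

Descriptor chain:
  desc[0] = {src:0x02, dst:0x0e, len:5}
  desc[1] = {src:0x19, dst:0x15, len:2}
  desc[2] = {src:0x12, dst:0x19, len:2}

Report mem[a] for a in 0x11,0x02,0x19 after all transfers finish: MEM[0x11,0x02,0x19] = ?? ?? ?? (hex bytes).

MEM[0x11,0x02,0x19] = 2b ce 90

[0] 0x02->0x0e len=5 : ce d9 4b 2b 90
[1] 0x19->0x15 len=2 : fa 01
[2] 0x12->0x19 len=2 : 90 40
query mem[0x11]=0x2b, mem[0x02]=0xce, mem[0x19]=0x90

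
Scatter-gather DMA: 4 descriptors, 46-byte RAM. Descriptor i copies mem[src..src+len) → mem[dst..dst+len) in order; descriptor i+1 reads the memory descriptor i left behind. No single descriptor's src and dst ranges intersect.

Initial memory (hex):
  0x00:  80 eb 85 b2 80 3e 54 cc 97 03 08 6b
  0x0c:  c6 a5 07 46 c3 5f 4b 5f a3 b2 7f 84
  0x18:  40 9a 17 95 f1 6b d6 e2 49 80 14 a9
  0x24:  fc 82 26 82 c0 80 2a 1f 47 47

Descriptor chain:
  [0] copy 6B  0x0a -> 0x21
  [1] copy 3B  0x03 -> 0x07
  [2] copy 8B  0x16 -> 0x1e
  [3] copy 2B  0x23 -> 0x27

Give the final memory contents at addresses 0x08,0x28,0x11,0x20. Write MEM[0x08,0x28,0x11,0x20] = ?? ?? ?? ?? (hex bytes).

MEM[0x08,0x28,0x11,0x20] = 80 f1 5f 40

[0] 0x0a->0x21 len=6 : 08 6b c6 a5 07 46
[1] 0x03->0x07 len=3 : b2 80 3e
[2] 0x16->0x1e len=8 : 7f 84 40 9a 17 95 f1 6b
[3] 0x23->0x27 len=2 : 95 f1
query mem[0x08]=0x80, mem[0x28]=0xf1, mem[0x11]=0x5f, mem[0x20]=0x40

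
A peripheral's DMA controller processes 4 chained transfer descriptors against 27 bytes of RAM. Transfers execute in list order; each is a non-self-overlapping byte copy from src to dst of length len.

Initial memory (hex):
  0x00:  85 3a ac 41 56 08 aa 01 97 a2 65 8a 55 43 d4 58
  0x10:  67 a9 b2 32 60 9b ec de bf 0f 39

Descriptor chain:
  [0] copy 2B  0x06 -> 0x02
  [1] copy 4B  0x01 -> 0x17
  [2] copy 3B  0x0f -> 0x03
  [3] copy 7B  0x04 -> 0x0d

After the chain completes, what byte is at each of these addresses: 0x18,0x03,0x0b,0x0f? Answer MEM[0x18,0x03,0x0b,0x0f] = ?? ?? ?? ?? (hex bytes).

MEM[0x18,0x03,0x0b,0x0f] = aa 58 8a aa

D0: mem[0x02..0x03] <- [aa 01]
D1: mem[0x17..0x1a] <- [3a aa 01 56]
D2: mem[0x03..0x05] <- [58 67 a9]
D3: mem[0x0d..0x13] <- [67 a9 aa 01 97 a2 65]
query mem[0x18]=0xaa, mem[0x03]=0x58, mem[0x0b]=0x8a, mem[0x0f]=0xaa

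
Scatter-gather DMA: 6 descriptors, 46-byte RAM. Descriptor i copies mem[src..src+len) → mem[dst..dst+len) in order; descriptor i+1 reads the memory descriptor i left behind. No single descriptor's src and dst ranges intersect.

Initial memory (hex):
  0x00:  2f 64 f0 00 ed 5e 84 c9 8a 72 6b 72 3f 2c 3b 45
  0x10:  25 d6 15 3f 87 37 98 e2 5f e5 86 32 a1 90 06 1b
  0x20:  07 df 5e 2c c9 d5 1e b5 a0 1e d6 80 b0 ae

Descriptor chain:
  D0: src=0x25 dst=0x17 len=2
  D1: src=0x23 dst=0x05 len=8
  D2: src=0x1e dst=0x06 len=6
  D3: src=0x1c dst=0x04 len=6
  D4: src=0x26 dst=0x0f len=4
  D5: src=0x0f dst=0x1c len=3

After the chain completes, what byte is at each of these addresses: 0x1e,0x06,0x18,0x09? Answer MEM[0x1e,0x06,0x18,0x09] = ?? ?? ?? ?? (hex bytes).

  after D0: wrote 2B at 0x17 = d51e
  after D1: wrote 8B at 0x05 = 2cc9d51eb5a01ed6
  after D2: wrote 6B at 0x06 = 061b07df5e2c
  after D3: wrote 6B at 0x04 = a190061b07df
  after D4: wrote 4B at 0x0f = 1eb5a01e
  after D5: wrote 3B at 0x1c = 1eb5a0
query mem[0x1e]=0xa0, mem[0x06]=0x06, mem[0x18]=0x1e, mem[0x09]=0xdf

MEM[0x1e,0x06,0x18,0x09] = a0 06 1e df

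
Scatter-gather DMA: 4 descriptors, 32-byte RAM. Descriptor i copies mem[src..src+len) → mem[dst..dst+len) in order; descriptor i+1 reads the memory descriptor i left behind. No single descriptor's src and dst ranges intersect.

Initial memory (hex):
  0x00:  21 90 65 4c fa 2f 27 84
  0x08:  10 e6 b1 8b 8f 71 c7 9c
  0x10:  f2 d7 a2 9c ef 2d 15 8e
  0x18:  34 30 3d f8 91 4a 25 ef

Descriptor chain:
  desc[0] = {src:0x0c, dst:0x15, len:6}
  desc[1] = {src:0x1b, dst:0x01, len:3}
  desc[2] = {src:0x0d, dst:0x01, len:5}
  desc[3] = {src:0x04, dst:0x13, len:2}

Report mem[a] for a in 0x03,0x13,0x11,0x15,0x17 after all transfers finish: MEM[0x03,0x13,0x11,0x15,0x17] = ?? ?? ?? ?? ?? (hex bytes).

  after D0: wrote 6B at 0x15 = 8f71c79cf2d7
  after D1: wrote 3B at 0x01 = f8914a
  after D2: wrote 5B at 0x01 = 71c79cf2d7
  after D3: wrote 2B at 0x13 = f2d7
query mem[0x03]=0x9c, mem[0x13]=0xf2, mem[0x11]=0xd7, mem[0x15]=0x8f, mem[0x17]=0xc7

MEM[0x03,0x13,0x11,0x15,0x17] = 9c f2 d7 8f c7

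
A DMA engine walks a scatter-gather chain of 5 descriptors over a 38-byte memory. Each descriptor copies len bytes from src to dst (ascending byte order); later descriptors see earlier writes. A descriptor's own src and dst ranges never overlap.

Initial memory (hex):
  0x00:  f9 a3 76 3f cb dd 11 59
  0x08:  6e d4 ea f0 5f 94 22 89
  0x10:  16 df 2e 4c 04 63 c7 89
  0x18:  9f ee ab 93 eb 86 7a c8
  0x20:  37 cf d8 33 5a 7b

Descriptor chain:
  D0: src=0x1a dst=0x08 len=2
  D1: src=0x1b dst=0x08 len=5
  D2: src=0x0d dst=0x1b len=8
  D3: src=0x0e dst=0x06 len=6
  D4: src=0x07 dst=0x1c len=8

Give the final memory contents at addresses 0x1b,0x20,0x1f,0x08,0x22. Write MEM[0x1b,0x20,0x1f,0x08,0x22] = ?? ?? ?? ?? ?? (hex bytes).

[0] 0x1a->0x08 len=2 : ab 93
[1] 0x1b->0x08 len=5 : 93 eb 86 7a c8
[2] 0x0d->0x1b len=8 : 94 22 89 16 df 2e 4c 04
[3] 0x0e->0x06 len=6 : 22 89 16 df 2e 4c
[4] 0x07->0x1c len=8 : 89 16 df 2e 4c c8 94 22
query mem[0x1b]=0x94, mem[0x20]=0x4c, mem[0x1f]=0x2e, mem[0x08]=0x16, mem[0x22]=0x94

MEM[0x1b,0x20,0x1f,0x08,0x22] = 94 4c 2e 16 94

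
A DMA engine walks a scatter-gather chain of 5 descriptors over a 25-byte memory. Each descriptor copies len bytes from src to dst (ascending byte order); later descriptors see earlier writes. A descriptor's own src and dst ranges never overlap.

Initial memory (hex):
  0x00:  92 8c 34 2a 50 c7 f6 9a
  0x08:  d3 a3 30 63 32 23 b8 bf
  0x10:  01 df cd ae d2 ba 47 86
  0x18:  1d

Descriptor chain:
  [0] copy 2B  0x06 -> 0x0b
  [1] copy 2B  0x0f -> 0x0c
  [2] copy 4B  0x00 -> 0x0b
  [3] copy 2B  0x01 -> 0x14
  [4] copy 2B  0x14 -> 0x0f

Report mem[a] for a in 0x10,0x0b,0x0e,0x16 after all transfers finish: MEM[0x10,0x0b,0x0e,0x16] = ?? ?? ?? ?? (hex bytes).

MEM[0x10,0x0b,0x0e,0x16] = 34 92 2a 47

D0: mem[0x0b..0x0c] <- [f6 9a]
D1: mem[0x0c..0x0d] <- [bf 01]
D2: mem[0x0b..0x0e] <- [92 8c 34 2a]
D3: mem[0x14..0x15] <- [8c 34]
D4: mem[0x0f..0x10] <- [8c 34]
query mem[0x10]=0x34, mem[0x0b]=0x92, mem[0x0e]=0x2a, mem[0x16]=0x47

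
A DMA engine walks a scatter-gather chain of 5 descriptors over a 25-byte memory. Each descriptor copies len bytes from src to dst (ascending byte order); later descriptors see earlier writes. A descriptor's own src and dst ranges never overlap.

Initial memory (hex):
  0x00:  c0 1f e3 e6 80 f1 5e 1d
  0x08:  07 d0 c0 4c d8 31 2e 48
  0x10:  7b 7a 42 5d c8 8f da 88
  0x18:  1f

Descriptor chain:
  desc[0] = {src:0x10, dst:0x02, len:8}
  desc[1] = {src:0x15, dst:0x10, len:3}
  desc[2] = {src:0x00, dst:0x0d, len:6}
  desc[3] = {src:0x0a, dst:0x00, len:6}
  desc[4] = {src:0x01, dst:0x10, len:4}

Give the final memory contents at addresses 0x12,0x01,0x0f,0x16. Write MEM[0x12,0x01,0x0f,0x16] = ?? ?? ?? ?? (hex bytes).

  after D0: wrote 8B at 0x02 = 7b7a425dc88fda88
  after D1: wrote 3B at 0x10 = 8fda88
  after D2: wrote 6B at 0x0d = c01f7b7a425d
  after D3: wrote 6B at 0x00 = c04cd8c01f7b
  after D4: wrote 4B at 0x10 = 4cd8c01f
query mem[0x12]=0xc0, mem[0x01]=0x4c, mem[0x0f]=0x7b, mem[0x16]=0xda

MEM[0x12,0x01,0x0f,0x16] = c0 4c 7b da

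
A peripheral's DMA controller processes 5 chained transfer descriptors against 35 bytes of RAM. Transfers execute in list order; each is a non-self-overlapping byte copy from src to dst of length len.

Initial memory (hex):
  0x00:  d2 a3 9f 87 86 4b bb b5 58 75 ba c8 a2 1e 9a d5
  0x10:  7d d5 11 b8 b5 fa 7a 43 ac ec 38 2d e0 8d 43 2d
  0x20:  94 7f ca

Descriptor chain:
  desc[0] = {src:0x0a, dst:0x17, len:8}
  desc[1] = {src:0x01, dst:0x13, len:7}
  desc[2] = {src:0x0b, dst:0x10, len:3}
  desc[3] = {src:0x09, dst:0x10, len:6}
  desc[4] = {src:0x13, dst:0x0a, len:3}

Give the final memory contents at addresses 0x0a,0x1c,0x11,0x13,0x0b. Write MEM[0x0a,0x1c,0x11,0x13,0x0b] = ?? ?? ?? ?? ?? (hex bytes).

D0: mem[0x17..0x1e] <- [ba c8 a2 1e 9a d5 7d d5]
D1: mem[0x13..0x19] <- [a3 9f 87 86 4b bb b5]
D2: mem[0x10..0x12] <- [c8 a2 1e]
D3: mem[0x10..0x15] <- [75 ba c8 a2 1e 9a]
D4: mem[0x0a..0x0c] <- [a2 1e 9a]
query mem[0x0a]=0xa2, mem[0x1c]=0xd5, mem[0x11]=0xba, mem[0x13]=0xa2, mem[0x0b]=0x1e

MEM[0x0a,0x1c,0x11,0x13,0x0b] = a2 d5 ba a2 1e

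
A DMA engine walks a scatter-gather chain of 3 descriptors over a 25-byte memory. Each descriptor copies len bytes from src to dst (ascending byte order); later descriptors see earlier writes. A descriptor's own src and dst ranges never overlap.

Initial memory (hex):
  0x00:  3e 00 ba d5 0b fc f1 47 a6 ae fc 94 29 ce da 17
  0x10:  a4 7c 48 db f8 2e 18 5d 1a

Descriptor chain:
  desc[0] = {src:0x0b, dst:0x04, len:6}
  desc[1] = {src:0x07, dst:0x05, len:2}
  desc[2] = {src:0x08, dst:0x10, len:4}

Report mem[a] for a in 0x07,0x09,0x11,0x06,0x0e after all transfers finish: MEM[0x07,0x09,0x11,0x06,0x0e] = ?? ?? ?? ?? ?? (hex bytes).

[0] 0x0b->0x04 len=6 : 94 29 ce da 17 a4
[1] 0x07->0x05 len=2 : da 17
[2] 0x08->0x10 len=4 : 17 a4 fc 94
query mem[0x07]=0xda, mem[0x09]=0xa4, mem[0x11]=0xa4, mem[0x06]=0x17, mem[0x0e]=0xda

MEM[0x07,0x09,0x11,0x06,0x0e] = da a4 a4 17 da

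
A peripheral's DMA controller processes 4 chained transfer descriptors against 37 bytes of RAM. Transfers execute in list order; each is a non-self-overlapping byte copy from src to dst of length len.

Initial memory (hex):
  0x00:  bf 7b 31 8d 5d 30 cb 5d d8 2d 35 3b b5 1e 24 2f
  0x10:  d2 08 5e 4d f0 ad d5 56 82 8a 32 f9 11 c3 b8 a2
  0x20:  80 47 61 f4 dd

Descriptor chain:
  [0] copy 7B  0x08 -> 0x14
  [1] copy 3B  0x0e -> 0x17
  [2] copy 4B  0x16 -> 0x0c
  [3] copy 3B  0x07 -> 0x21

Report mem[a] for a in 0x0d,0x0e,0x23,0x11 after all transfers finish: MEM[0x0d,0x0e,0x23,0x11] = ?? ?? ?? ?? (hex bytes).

[0] 0x08->0x14 len=7 : d8 2d 35 3b b5 1e 24
[1] 0x0e->0x17 len=3 : 24 2f d2
[2] 0x16->0x0c len=4 : 35 24 2f d2
[3] 0x07->0x21 len=3 : 5d d8 2d
query mem[0x0d]=0x24, mem[0x0e]=0x2f, mem[0x23]=0x2d, mem[0x11]=0x08

MEM[0x0d,0x0e,0x23,0x11] = 24 2f 2d 08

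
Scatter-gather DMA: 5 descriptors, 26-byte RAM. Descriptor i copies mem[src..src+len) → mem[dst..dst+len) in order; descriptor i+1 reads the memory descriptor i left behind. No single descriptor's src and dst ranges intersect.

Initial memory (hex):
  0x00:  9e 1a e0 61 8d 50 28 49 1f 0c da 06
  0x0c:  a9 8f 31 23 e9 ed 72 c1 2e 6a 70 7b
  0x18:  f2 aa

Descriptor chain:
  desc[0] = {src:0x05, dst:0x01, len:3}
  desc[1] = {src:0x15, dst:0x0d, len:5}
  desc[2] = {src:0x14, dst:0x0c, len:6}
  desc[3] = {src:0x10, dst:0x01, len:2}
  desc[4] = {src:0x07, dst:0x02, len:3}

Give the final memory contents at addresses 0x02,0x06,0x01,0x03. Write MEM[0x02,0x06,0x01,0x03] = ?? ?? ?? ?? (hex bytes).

MEM[0x02,0x06,0x01,0x03] = 49 28 f2 1f

[0] 0x05->0x01 len=3 : 50 28 49
[1] 0x15->0x0d len=5 : 6a 70 7b f2 aa
[2] 0x14->0x0c len=6 : 2e 6a 70 7b f2 aa
[3] 0x10->0x01 len=2 : f2 aa
[4] 0x07->0x02 len=3 : 49 1f 0c
query mem[0x02]=0x49, mem[0x06]=0x28, mem[0x01]=0xf2, mem[0x03]=0x1f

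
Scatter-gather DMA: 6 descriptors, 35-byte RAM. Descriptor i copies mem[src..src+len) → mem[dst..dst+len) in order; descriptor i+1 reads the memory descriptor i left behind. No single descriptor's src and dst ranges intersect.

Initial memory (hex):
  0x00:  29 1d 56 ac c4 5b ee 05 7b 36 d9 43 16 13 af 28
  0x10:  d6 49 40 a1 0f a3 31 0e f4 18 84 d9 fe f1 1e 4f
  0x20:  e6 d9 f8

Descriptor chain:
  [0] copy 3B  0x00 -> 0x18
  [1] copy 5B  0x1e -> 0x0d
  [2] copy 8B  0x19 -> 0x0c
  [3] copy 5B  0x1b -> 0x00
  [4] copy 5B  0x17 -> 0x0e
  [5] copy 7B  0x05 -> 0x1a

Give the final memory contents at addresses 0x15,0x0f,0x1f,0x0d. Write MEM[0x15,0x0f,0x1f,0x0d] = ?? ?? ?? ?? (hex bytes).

  after D0: wrote 3B at 0x18 = 291d56
  after D1: wrote 5B at 0x0d = 1e4fe6d9f8
  after D2: wrote 8B at 0x0c = 1d56d9fef11e4fe6
  after D3: wrote 5B at 0x00 = d9fef11e4f
  after D4: wrote 5B at 0x0e = 0e291d56d9
  after D5: wrote 7B at 0x1a = 5bee057b36d943
query mem[0x15]=0xa3, mem[0x0f]=0x29, mem[0x1f]=0xd9, mem[0x0d]=0x56

MEM[0x15,0x0f,0x1f,0x0d] = a3 29 d9 56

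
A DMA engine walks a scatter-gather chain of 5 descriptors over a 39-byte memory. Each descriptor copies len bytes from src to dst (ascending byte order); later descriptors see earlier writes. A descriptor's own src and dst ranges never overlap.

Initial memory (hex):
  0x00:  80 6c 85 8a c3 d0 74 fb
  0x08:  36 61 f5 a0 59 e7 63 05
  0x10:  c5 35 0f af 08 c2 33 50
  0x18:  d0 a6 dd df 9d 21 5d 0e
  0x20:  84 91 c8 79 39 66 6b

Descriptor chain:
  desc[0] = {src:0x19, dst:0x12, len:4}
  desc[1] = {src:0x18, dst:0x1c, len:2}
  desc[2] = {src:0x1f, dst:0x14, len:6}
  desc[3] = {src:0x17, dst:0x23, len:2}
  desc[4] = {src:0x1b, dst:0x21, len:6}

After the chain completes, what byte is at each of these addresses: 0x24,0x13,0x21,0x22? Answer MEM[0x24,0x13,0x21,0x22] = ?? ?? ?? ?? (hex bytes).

MEM[0x24,0x13,0x21,0x22] = 5d dd df d0

#0 dst[0x12+4] := {0xa6,0xdd,0xdf,0x9d}
#1 dst[0x1c+2] := {0xd0,0xa6}
#2 dst[0x14+6] := {0x0e,0x84,0x91,0xc8,0x79,0x39}
#3 dst[0x23+2] := {0xc8,0x79}
#4 dst[0x21+6] := {0xdf,0xd0,0xa6,0x5d,0x0e,0x84}
query mem[0x24]=0x5d, mem[0x13]=0xdd, mem[0x21]=0xdf, mem[0x22]=0xd0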